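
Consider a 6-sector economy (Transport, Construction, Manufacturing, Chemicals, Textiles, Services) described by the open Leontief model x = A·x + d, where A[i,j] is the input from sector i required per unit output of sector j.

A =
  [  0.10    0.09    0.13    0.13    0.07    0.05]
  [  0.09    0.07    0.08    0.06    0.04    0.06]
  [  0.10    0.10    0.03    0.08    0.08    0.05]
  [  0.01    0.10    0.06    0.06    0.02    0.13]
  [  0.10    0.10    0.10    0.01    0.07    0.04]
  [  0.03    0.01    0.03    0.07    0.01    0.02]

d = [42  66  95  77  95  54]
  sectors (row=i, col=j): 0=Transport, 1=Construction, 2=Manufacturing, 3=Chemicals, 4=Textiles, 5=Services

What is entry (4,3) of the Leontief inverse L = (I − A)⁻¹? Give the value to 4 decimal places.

L[4,3] = 0.0632

Form M = I − A:
  [  0.90   -0.09   -0.13   -0.13   -0.07   -0.05]
  [ -0.09    0.93   -0.08   -0.06   -0.04   -0.06]
  [ -0.10   -0.10    0.97   -0.08   -0.08   -0.05]
  [ -0.01   -0.10   -0.06    0.94   -0.02   -0.13]
  [ -0.10   -0.10   -0.10   -0.01    0.93   -0.04]
  [ -0.03   -0.01   -0.03   -0.07   -0.01    0.98]
Leontief inverse L = M⁻¹:
  [  1.1692    0.1698    0.1986    0.1990    0.1179    0.1114]
  [  0.1394    1.1234    0.1288    0.1102    0.0733    0.1001]
  [  0.1544    0.1597    1.0879    0.1325    0.1159    0.0955]
  [  0.0470    0.1395    0.0953    1.1000    0.0432    0.1635]
  [  0.1598    0.1591    0.1553    0.0632    1.1097    0.0795]
  [  0.0469    0.0331    0.0491    0.0905    0.0223    1.0402]
Total output x = L · d:
  x_0 = 1.1692·42 + 0.1698·66 + 0.1986·95 + 0.1990·77 + 0.1179·95 + 0.1114·54 = 111.7104
  x_1 = 0.1394·42 + 1.1234·66 + 0.1288·95 + 0.1102·77 + 0.0733·95 + 0.1001·54 = 113.0882
  x_2 = 0.1544·42 + 0.1597·66 + 1.0879·95 + 0.1325·77 + 0.1159·95 + 0.0955·54 = 146.7396
  x_3 = 0.0470·42 + 0.1395·66 + 0.0953·95 + 1.1000·77 + 0.0432·95 + 0.1635·54 = 117.8639
  x_4 = 0.1598·42 + 0.1591·66 + 0.1553·95 + 0.0632·77 + 1.1097·95 + 0.0795·54 = 146.5546
  x_5 = 0.0469·42 + 0.0331·66 + 0.0491·95 + 0.0905·77 + 0.0223·95 + 1.0402·54 = 74.0820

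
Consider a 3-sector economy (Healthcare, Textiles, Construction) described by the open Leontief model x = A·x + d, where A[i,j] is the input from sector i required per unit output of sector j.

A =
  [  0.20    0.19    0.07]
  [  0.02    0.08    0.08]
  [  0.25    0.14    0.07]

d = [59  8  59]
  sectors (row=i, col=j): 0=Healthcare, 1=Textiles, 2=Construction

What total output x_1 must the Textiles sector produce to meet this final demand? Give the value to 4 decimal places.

Form M = I − A:
  [  0.80   -0.19   -0.07]
  [ -0.02    0.92   -0.08]
  [ -0.25   -0.14    0.93]
Leontief inverse L = M⁻¹:
  [  1.2953    0.2861    0.1221]
  [  0.0592    1.1145    0.1003]
  [  0.3571    0.2447    1.1232]
Total output x = L · d:
  x_0 = 1.2953·59 + 0.2861·8 + 0.1221·59 = 85.9163
  x_1 = 0.0592·59 + 1.1145·8 + 0.1003·59 = 18.3282
  x_2 = 0.3571·59 + 0.2447·8 + 1.1232·59 = 89.2957

18.3282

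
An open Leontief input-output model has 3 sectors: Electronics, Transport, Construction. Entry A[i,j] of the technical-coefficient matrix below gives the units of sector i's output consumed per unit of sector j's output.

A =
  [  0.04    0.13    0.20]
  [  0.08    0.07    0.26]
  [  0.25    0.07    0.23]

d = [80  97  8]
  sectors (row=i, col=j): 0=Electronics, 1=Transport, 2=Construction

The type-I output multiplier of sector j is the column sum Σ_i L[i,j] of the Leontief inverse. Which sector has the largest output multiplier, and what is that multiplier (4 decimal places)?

Form M = I − A:
  [  0.96   -0.13   -0.20]
  [ -0.08    0.93   -0.26]
  [ -0.25   -0.07    0.77]
Leontief inverse L = M⁻¹:
  [  1.1518    0.1883    0.3628]
  [  0.2089    1.1375    0.4384]
  [  0.3930    0.1645    1.4563]
Total output x = L · d:
  x_0 = 1.1518·80 + 0.1883·97 + 0.3628·8 = 113.3148
  x_1 = 0.2089·80 + 1.1375·97 + 0.4384·8 = 130.5569
  x_2 = 0.3930·80 + 0.1645·97 + 1.4563·8 = 59.0489
Output multipliers (column sums of L):
  Electronics: 1.7537
  Transport: 1.4903
  Construction: 2.2574

Construction (2.2574)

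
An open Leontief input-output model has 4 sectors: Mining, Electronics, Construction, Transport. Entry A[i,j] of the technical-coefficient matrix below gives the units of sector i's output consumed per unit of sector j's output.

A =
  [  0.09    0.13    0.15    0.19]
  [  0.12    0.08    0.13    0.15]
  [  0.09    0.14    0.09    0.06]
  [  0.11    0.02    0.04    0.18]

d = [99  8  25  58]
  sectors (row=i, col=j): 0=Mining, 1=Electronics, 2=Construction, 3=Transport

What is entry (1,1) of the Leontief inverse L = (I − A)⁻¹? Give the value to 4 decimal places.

L[1,1] = 1.1542

Form M = I − A:
  [  0.91   -0.13   -0.15   -0.19]
  [ -0.12    0.92   -0.13   -0.15]
  [ -0.09   -0.14    0.91   -0.06]
  [ -0.11   -0.02   -0.04    0.82]
Leontief inverse L = M⁻¹:
  [  1.1909    0.2122    0.2412    0.3324]
  [  0.2062    1.1542    0.2109    0.2743]
  [  0.1609    0.2029    1.1614    0.1594]
  [  0.1726    0.0665    0.0942    1.2786]
Total output x = L · d:
  x_0 = 1.1909·99 + 0.2122·8 + 0.2412·25 + 0.3324·58 = 144.9107
  x_1 = 0.2062·99 + 1.1542·8 + 0.2109·25 + 0.2743·58 = 50.8343
  x_2 = 0.1609·99 + 0.2029·8 + 1.1614·25 + 0.1594·58 = 55.8317
  x_3 = 0.1726·99 + 0.0665·8 + 0.0942·25 + 1.2786·58 = 94.1343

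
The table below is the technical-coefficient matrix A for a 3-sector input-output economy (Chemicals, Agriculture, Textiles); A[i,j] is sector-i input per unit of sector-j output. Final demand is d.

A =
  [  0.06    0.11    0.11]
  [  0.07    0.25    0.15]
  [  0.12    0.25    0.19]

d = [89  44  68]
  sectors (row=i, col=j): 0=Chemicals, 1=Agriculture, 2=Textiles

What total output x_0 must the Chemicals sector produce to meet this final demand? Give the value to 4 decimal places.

Form M = I − A:
  [  0.94   -0.11   -0.11]
  [ -0.07    0.75   -0.15]
  [ -0.12   -0.25    0.81]
Leontief inverse L = M⁻¹:
  [  1.1052    0.2261    0.1920]
  [  0.1448    1.4507    0.2883]
  [  0.2084    0.4812    1.3520]
Total output x = L · d:
  x_0 = 1.1052·89 + 0.2261·44 + 0.1920·68 = 121.3600
  x_1 = 0.1448·89 + 1.4507·44 + 0.2883·68 = 96.3256
  x_2 = 0.2084·89 + 0.4812·44 + 1.3520·68 = 131.6600

121.3600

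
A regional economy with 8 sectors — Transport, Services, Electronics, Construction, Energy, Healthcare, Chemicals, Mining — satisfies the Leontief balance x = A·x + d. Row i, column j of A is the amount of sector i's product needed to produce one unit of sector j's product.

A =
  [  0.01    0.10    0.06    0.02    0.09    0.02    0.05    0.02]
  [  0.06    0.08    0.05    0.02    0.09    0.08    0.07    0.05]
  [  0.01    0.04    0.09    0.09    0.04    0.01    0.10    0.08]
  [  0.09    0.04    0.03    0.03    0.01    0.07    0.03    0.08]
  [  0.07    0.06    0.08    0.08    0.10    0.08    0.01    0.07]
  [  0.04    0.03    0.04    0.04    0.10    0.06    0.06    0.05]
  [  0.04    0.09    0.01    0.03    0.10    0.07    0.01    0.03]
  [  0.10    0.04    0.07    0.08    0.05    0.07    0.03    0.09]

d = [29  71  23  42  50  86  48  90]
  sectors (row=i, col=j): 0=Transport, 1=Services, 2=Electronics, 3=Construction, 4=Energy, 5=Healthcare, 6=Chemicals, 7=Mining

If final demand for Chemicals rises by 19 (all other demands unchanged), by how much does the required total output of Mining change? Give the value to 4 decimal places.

Form M = I − A:
  [  0.99   -0.10   -0.06   -0.02   -0.09   -0.02   -0.05   -0.02]
  [ -0.06    0.92   -0.05   -0.02   -0.09   -0.08   -0.07   -0.05]
  [ -0.01   -0.04    0.91   -0.09   -0.04   -0.01   -0.10   -0.08]
  [ -0.09   -0.04   -0.03    0.97   -0.01   -0.07   -0.03   -0.08]
  [ -0.07   -0.06   -0.08   -0.08    0.90   -0.08   -0.01   -0.07]
  [ -0.04   -0.03   -0.04   -0.04   -0.10    0.94   -0.06   -0.05]
  [ -0.04   -0.09   -0.01   -0.03   -0.10   -0.07    0.99   -0.03]
  [ -0.10   -0.04   -0.07   -0.08   -0.05   -0.07   -0.03    0.91]
Leontief inverse L = M⁻¹:
  [  1.0470    0.1427    0.0997    0.0558    0.1435    0.0625    0.0818    0.0617]
  [  0.1077    1.1363    0.1011    0.0659    0.1626    0.1348    0.1109    0.1031]
  [  0.0570    0.0886    1.1346    0.1338    0.0956    0.0590    0.1364    0.1327]
  [  0.1255    0.0815    0.0678    1.0627    0.0611    0.1082    0.0619    0.1193]
  [  0.1248    0.1177    0.1390    0.1330    1.1720    0.1379    0.0569    0.1327]
  [  0.0821    0.0757    0.0833    0.0805    0.1589    1.1064    0.0919    0.0964]
  [  0.0795    0.1326    0.0504    0.0648    0.1566    0.1146    1.0412    0.0718]
  [  0.1510    0.0963    0.1243    0.1284    0.1174    0.1233    0.0743    1.1480]
Total output x = L · d:
  x_0 = 1.0470·29 + 0.1427·71 + 0.0997·23 + 0.0558·42 + 0.1435·50 + 0.0625·86 + 0.0818·48 + 0.0617·90 = 67.1644
  x_1 = 0.1077·29 + 1.1363·71 + 0.1011·23 + 0.0659·42 + 0.1626·50 + 0.1348·86 + 0.1109·48 + 0.1031·90 = 123.2120
  x_2 = 0.0570·29 + 0.0886·71 + 1.1346·23 + 0.1338·42 + 0.0956·50 + 0.0590·86 + 0.1364·48 + 0.1327·90 = 67.9986
  x_3 = 0.1255·29 + 0.0815·71 + 0.0678·23 + 1.0627·42 + 0.0611·50 + 0.1082·86 + 0.0619·48 + 0.1193·90 = 81.6874
  x_4 = 0.1248·29 + 0.1177·71 + 0.1390·23 + 0.1330·42 + 1.1720·50 + 0.1379·86 + 0.0569·48 + 0.1327·90 = 105.8926
  x_5 = 0.0821·29 + 0.0757·71 + 0.0833·23 + 0.0805·42 + 0.1589·50 + 1.1064·86 + 0.0919·48 + 0.0964·90 = 129.2388
  x_6 = 0.0795·29 + 0.1326·71 + 0.0504·23 + 0.0648·42 + 0.1566·50 + 0.1146·86 + 1.0412·48 + 0.0718·90 = 89.7243
  x_7 = 0.1510·29 + 0.0963·71 + 0.1243·23 + 0.1284·42 + 0.1174·50 + 0.1233·86 + 0.0743·48 + 1.1480·90 = 142.8273
Δx_7 = L[7,6] · Δd_6 = 0.0743 · 19 = 1.4123

1.4123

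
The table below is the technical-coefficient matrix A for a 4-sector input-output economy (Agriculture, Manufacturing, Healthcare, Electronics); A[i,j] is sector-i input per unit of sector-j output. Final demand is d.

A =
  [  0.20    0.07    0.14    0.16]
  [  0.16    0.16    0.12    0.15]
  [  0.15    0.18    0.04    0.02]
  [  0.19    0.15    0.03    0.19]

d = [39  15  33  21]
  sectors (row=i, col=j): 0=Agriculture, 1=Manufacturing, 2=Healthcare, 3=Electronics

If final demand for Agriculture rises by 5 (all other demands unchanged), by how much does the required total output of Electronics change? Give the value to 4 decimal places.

2.0814

Form M = I − A:
  [  0.80   -0.07   -0.14   -0.16]
  [ -0.16    0.84   -0.12   -0.15]
  [ -0.15   -0.18    0.96   -0.02]
  [ -0.19   -0.15   -0.03    0.81]
Leontief inverse L = M⁻¹:
  [  1.4203    0.2299    0.2462    0.3292]
  [  0.3882    1.3316    0.2333    0.3290]
  [  0.3034    0.2921    1.1269    0.1418]
  [  0.4163    0.3113    0.1427    1.3780]
Total output x = L · d:
  x_0 = 1.4203·39 + 0.2299·15 + 0.2462·33 + 0.3292·21 = 73.8774
  x_1 = 0.3882·39 + 1.3316·15 + 0.2333·33 + 0.3290·21 = 49.7244
  x_2 = 0.3034·39 + 0.2921·15 + 1.1269·33 + 0.1418·21 = 56.3781
  x_3 = 0.4163·39 + 0.3113·15 + 0.1427·33 + 1.3780·21 = 54.5515
Δx_3 = L[3,0] · Δd_0 = 0.4163 · 5 = 2.0814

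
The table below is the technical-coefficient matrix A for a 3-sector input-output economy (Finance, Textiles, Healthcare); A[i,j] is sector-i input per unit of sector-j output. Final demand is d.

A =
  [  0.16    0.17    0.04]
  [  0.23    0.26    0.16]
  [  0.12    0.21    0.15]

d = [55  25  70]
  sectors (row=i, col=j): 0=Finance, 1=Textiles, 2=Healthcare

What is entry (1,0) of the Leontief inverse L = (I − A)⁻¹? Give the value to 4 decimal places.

Form M = I − A:
  [  0.84   -0.17   -0.04]
  [ -0.23    0.74   -0.16]
  [ -0.12   -0.21    0.85]
Leontief inverse L = M⁻¹:
  [  1.2996    0.3337    0.1240]
  [  0.4686    1.5480    0.3134]
  [  0.2992    0.4296    1.2714]
Total output x = L · d:
  x_0 = 1.2996·55 + 0.3337·25 + 0.1240·70 = 88.4977
  x_1 = 0.4686·55 + 1.5480·25 + 0.3134·70 = 86.4133
  x_2 = 0.2992·55 + 0.4296·25 + 1.2714·70 = 116.1959

L[1,0] = 0.4686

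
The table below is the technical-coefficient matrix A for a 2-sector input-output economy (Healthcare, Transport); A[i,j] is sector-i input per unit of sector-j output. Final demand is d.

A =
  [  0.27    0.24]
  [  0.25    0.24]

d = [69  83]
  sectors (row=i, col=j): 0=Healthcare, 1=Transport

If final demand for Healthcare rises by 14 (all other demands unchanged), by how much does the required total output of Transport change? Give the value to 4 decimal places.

Form M = I − A:
  [  0.73   -0.24]
  [ -0.25    0.76]
Leontief inverse L = M⁻¹:
  [  1.5360    0.4850]
  [  0.5053    1.4753]
Total output x = L · d:
  x_0 = 1.5360·69 + 0.4850·83 = 146.2409
  x_1 = 0.5053·69 + 1.4753·83 = 157.3161
Δx_1 = L[1,0] · Δd_0 = 0.5053 · 14 = 7.0736

7.0736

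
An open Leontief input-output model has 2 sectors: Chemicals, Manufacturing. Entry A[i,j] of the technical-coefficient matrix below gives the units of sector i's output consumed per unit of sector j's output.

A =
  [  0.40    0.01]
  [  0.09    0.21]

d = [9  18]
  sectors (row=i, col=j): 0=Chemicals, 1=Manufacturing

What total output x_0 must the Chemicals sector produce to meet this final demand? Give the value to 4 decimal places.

Form M = I − A:
  [  0.60   -0.01]
  [ -0.09    0.79]
Leontief inverse L = M⁻¹:
  [  1.6698    0.0211]
  [  0.1902    1.2682]
Total output x = L · d:
  x_0 = 1.6698·9 + 0.0211·18 = 15.4090
  x_1 = 0.1902·9 + 1.2682·18 = 24.5403

15.4090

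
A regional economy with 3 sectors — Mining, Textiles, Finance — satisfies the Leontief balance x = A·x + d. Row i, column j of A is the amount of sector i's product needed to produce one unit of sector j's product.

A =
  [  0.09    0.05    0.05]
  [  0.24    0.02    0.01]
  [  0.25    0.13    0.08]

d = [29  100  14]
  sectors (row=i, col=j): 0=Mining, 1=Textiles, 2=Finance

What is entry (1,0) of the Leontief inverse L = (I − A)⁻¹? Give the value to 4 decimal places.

Form M = I − A:
  [  0.91   -0.05   -0.05]
  [ -0.24    0.98   -0.01]
  [ -0.25   -0.13    0.92]
Leontief inverse L = M⁻¹:
  [  1.1335    0.0661    0.0623]
  [  0.2811    1.0383    0.0266]
  [  0.3477    0.1647    1.1076]
Total output x = L · d:
  x_0 = 1.1335·29 + 0.0661·100 + 0.0623·14 = 40.3522
  x_1 = 0.2811·29 + 1.0383·100 + 0.0266·14 = 112.3522
  x_2 = 0.3477·29 + 0.1647·100 + 1.1076·14 = 42.0585

L[1,0] = 0.2811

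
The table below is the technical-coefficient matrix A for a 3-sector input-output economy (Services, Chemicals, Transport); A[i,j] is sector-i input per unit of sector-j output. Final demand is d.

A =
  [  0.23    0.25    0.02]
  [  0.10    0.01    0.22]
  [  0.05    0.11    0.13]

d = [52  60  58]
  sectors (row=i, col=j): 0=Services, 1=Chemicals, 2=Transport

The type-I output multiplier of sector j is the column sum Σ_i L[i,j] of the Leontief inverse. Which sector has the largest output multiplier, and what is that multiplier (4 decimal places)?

Form M = I − A:
  [  0.77   -0.25   -0.02]
  [ -0.10    0.99   -0.22]
  [ -0.05   -0.11    0.87]
Leontief inverse L = M⁻¹:
  [  1.3527    0.3550    0.1209]
  [  0.1584    1.0809    0.2770]
  [  0.0978    0.1571    1.1914]
Total output x = L · d:
  x_0 = 1.3527·52 + 0.3550·60 + 0.1209·58 = 98.6490
  x_1 = 0.1584·52 + 1.0809·60 + 0.2770·58 = 89.1502
  x_2 = 0.0978·52 + 0.1571·60 + 1.1914·58 = 83.6080
Output multipliers (column sums of L):
  Services: 1.6088
  Chemicals: 1.5929
  Transport: 1.5892

Services (1.6088)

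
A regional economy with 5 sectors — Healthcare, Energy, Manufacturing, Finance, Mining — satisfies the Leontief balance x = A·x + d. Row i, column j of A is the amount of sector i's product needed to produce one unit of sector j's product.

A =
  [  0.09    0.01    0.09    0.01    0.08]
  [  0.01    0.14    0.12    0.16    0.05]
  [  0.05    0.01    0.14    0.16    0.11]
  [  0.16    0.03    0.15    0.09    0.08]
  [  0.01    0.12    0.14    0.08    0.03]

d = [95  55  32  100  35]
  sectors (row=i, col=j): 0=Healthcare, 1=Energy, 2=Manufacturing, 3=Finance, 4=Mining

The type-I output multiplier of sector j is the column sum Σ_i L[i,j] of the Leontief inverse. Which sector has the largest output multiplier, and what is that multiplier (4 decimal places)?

Form M = I − A:
  [  0.91   -0.01   -0.09   -0.01   -0.08]
  [ -0.01    0.86   -0.12   -0.16   -0.05]
  [ -0.05   -0.01    0.86   -0.16   -0.11]
  [ -0.16   -0.03   -0.15    0.91   -0.08]
  [ -0.01   -0.12   -0.14   -0.08    0.97]
Leontief inverse L = M⁻¹:
  [  1.1184    0.0328    0.1499    0.0546    0.1154]
  [  0.0737    1.1918    0.2387    0.2625    0.1162]
  [  0.1144    0.0488    1.2527    0.2454    0.1743]
  [  0.2228    0.0672    0.2612    1.1721    0.1481]
  [  0.0555    0.1604    0.2334    0.1651    1.0839]
Total output x = L · d:
  x_0 = 1.1184·95 + 0.0328·55 + 0.1499·32 + 0.0546·100 + 0.1154·35 = 122.3382
  x_1 = 0.0737·95 + 1.1918·55 + 0.2387·32 + 0.2625·100 + 0.1162·35 = 110.5079
  x_2 = 0.1144·95 + 0.0488·55 + 1.2527·32 + 0.2454·100 + 0.1743·35 = 84.2819
  x_3 = 0.2228·95 + 0.0672·55 + 0.2612·32 + 1.1721·100 + 0.1481·35 = 155.6184
  x_4 = 0.0555·95 + 0.1604·55 + 0.2334·32 + 0.1651·100 + 1.0839·35 = 76.0137
Output multipliers (column sums of L):
  Healthcare: 1.5848
  Energy: 1.5009
  Manufacturing: 2.1361
  Finance: 1.8998
  Mining: 1.6379

Manufacturing (2.1361)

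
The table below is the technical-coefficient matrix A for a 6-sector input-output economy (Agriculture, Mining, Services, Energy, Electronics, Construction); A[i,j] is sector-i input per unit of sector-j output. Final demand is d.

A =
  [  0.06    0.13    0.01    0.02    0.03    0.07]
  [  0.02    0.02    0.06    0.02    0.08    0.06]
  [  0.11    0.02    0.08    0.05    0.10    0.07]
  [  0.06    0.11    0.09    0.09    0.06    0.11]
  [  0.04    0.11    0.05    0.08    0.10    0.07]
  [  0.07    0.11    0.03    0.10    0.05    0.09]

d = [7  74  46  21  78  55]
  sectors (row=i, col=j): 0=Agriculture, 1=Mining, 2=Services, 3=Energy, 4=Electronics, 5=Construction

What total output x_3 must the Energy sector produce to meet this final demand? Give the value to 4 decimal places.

Form M = I − A:
  [  0.94   -0.13   -0.01   -0.02   -0.03   -0.07]
  [ -0.02    0.98   -0.06   -0.02   -0.08   -0.06]
  [ -0.11   -0.02    0.92   -0.05   -0.10   -0.07]
  [ -0.06   -0.11   -0.09    0.91   -0.06   -0.11]
  [ -0.04   -0.11   -0.05   -0.08    0.90   -0.07]
  [ -0.07   -0.11   -0.03   -0.10   -0.05    0.91]
Leontief inverse L = M⁻¹:
  [  1.0852    0.1692    0.0344    0.0470    0.0642    0.1079]
  [  0.0473    1.0572    0.0835    0.0492    0.1134    0.0944]
  [  0.1541    0.0847    1.1156    0.0936    0.1499    0.1261]
  [  0.1113    0.1795    0.1371    1.1431    0.1210    0.1784]
  [  0.0811    0.1708    0.0913    0.1262    1.1547    0.1286]
  [  0.1110    0.1727    0.0696    0.1452    0.1003    1.1494]
Total output x = L · d:
  x_0 = 1.0852·7 + 0.1692·74 + 0.0344·46 + 0.0470·21 + 0.0642·78 + 0.1079·55 = 33.6305
  x_1 = 0.0473·7 + 1.0572·74 + 0.0835·46 + 0.0492·21 + 0.1134·78 + 0.0944·55 = 97.4768
  x_2 = 0.1541·7 + 0.0847·74 + 1.1156·46 + 0.0936·21 + 0.1499·78 + 0.1261·55 = 79.2499
  x_3 = 0.1113·7 + 0.1795·74 + 0.1371·46 + 1.1431·21 + 0.1210·78 + 0.1784·55 = 63.6249
  x_4 = 0.0811·7 + 0.1708·74 + 0.0913·46 + 0.1262·21 + 1.1547·78 + 0.1286·55 = 117.1999
  x_5 = 0.1110·7 + 0.1727·74 + 0.0696·46 + 0.1452·21 + 0.1003·78 + 1.1494·55 = 90.8534

63.6249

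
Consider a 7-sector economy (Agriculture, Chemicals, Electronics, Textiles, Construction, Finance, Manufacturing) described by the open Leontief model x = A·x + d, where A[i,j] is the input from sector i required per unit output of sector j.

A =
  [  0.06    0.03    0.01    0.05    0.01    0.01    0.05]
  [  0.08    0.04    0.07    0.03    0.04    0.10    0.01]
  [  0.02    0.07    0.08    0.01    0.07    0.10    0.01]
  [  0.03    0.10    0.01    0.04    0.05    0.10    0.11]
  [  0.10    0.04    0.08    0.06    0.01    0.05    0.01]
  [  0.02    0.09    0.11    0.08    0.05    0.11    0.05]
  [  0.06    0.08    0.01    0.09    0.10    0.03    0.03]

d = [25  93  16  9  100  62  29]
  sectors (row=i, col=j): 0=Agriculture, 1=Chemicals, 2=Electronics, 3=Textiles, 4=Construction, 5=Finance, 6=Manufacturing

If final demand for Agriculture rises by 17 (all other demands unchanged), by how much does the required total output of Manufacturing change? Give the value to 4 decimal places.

1.6558

Form M = I − A:
  [  0.94   -0.03   -0.01   -0.05   -0.01   -0.01   -0.05]
  [ -0.08    0.96   -0.07   -0.03   -0.04   -0.10   -0.01]
  [ -0.02   -0.07    0.92   -0.01   -0.07   -0.10   -0.01]
  [ -0.03   -0.10   -0.01    0.96   -0.05   -0.10   -0.11]
  [ -0.10   -0.04   -0.08   -0.06    0.99   -0.05   -0.01]
  [ -0.02   -0.09   -0.11   -0.08   -0.05    0.89   -0.05]
  [ -0.06   -0.08   -0.01   -0.09   -0.10   -0.03    0.97]
Leontief inverse L = M⁻¹:
  [  1.0787    0.0522    0.0233    0.0686    0.0264    0.0320    0.0661]
  [  0.1082    1.0783    0.1074    0.0598    0.0660    0.1460    0.0328]
  [  0.0496    0.1079    1.1227    0.0388    0.0966    0.1496    0.0283]
  [  0.0695    0.1481    0.0512    1.0816    0.0866    0.1542    0.1371]
  [  0.1256    0.0752    0.1092    0.0854    1.0344    0.0910    0.0334]
  [  0.0601    0.1478    0.1633    0.1213    0.0922    1.1808    0.0819]
  [  0.0974    0.1193    0.0429    0.1225    0.1256    0.0758    1.0567]
Total output x = L · d:
  x_0 = 1.0787·25 + 0.0522·93 + 0.0233·16 + 0.0686·9 + 0.0264·100 + 0.0320·62 + 0.0661·29 = 39.3476
  x_1 = 0.1082·25 + 1.0783·93 + 0.1074·16 + 0.0598·9 + 0.0660·100 + 0.1460·62 + 0.0328·29 = 121.8377
  x_2 = 0.0496·25 + 0.1079·93 + 1.1227·16 + 0.0388·9 + 0.0966·100 + 0.1496·62 + 0.0283·29 = 49.3413
  x_3 = 0.0695·25 + 0.1481·93 + 0.0512·16 + 1.0816·9 + 0.0866·100 + 0.1542·62 + 0.1371·29 = 48.2519
  x_4 = 0.1256·25 + 0.0752·93 + 0.1092·16 + 0.0854·9 + 1.0344·100 + 0.0910·62 + 0.0334·29 = 122.6973
  x_5 = 0.0601·25 + 0.1478·93 + 0.1633·16 + 0.1213·9 + 0.0922·100 + 1.1808·62 + 0.0819·29 = 103.7484
  x_6 = 0.0974·25 + 0.1193·93 + 0.0429·16 + 0.1225·9 + 0.1256·100 + 0.0758·62 + 1.0567·29 = 63.2228
Δx_6 = L[6,0] · Δd_0 = 0.0974 · 17 = 1.6558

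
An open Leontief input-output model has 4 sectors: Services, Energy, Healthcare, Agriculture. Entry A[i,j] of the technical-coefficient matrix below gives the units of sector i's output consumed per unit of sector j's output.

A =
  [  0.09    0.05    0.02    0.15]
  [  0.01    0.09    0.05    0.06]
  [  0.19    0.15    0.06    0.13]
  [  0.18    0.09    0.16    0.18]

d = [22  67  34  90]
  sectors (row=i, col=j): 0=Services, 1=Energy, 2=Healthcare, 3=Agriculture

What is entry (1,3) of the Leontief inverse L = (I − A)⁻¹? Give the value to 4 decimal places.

Form M = I − A:
  [  0.91   -0.05   -0.02   -0.15]
  [ -0.01    0.91   -0.05   -0.06]
  [ -0.19   -0.15    0.94   -0.13]
  [ -0.18   -0.09   -0.16    0.82]
Leontief inverse L = M⁻¹:
  [  1.1600    0.0979    0.0691    0.2303]
  [  0.0493    1.1248    0.0785    0.1038]
  [  0.2860    0.2254    1.1239    0.2470]
  [  0.3158    0.1889    0.2431    1.3297]
Total output x = L · d:
  x_0 = 1.1600·22 + 0.0979·67 + 0.0691·34 + 0.2303·90 = 55.1546
  x_1 = 0.0493·22 + 1.1248·67 + 0.0785·34 + 0.1038·90 = 88.4570
  x_2 = 0.2860·22 + 0.2254·67 + 1.1239·34 + 0.2470·90 = 81.8385
  x_3 = 0.3158·22 + 0.1889·67 + 0.2431·34 + 1.3297·90 = 147.5404

L[1,3] = 0.1038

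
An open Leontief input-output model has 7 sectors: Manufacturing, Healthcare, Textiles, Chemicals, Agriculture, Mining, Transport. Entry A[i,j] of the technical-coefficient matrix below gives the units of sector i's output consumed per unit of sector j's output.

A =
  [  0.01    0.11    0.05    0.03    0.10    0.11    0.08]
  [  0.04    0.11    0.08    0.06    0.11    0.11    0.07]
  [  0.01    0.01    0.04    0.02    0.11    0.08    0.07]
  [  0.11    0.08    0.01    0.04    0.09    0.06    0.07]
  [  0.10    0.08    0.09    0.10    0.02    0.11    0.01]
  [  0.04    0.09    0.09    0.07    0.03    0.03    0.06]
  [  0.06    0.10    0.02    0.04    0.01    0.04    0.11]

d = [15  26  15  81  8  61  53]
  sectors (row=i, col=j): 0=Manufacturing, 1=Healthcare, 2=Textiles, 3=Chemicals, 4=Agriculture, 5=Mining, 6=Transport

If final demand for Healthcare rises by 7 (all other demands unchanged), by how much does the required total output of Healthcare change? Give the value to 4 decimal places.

Form M = I − A:
  [  0.99   -0.11   -0.05   -0.03   -0.10   -0.11   -0.08]
  [ -0.04    0.89   -0.08   -0.06   -0.11   -0.11   -0.07]
  [ -0.01   -0.01    0.96   -0.02   -0.11   -0.08   -0.07]
  [ -0.11   -0.08   -0.01    0.96   -0.09   -0.06   -0.07]
  [ -0.10   -0.08   -0.09   -0.10    0.98   -0.11   -0.01]
  [ -0.04   -0.09   -0.09   -0.07   -0.03    0.97   -0.06]
  [ -0.06   -0.10   -0.02   -0.04   -0.01   -0.04    0.89]
Leontief inverse L = M⁻¹:
  [  1.0591    0.1870    0.1058    0.0820    0.1553    0.1784    0.1385]
  [  0.0974    1.1991    0.1439    0.1194    0.1790    0.1923    0.1388]
  [  0.0455    0.0603    1.0770    0.0561    0.1424    0.1249    0.1080]
  [  0.1555    0.1582    0.0611    1.0876    0.1456    0.1296    0.1271]
  [  0.1459    0.1573    0.1429    0.1471    1.0888    0.1817    0.0728]
  [  0.0786    0.1510    0.1300    0.1074    0.0839    1.0885    0.1119]
  [  0.0955    0.1644    0.0577    0.0756    0.0563    0.0932    1.1625]
Total output x = L · d:
  x_0 = 1.0591·15 + 0.1870·26 + 0.1058·15 + 0.0820·81 + 0.1553·8 + 0.1784·61 + 0.1385·53 = 48.4392
  x_1 = 0.0974·15 + 1.1991·26 + 0.1439·15 + 0.1194·81 + 0.1790·8 + 0.1923·61 + 0.1388·53 = 64.9885
  x_2 = 0.0455·15 + 0.0603·26 + 1.0770·15 + 0.0561·81 + 0.1424·8 + 0.1249·61 + 0.1080·53 = 37.4262
  x_3 = 0.1555·15 + 0.1582·26 + 0.0611·15 + 1.0876·81 + 0.1456·8 + 0.1296·61 + 0.1271·53 = 111.2671
  x_4 = 0.1459·15 + 0.1573·26 + 0.1429·15 + 0.1471·81 + 1.0888·8 + 0.1817·61 + 0.0728·53 = 43.9850
  x_5 = 0.0786·15 + 0.1510·26 + 0.1300·15 + 0.1074·81 + 0.0839·8 + 1.0885·61 + 0.1119·53 = 88.7523
  x_6 = 0.0955·15 + 0.1644·26 + 0.0577·15 + 0.0756·81 + 0.0563·8 + 0.0932·61 + 1.1625·53 = 80.4431
Δx_1 = L[1,1] · Δd_1 = 1.1991 · 7 = 8.3938

8.3938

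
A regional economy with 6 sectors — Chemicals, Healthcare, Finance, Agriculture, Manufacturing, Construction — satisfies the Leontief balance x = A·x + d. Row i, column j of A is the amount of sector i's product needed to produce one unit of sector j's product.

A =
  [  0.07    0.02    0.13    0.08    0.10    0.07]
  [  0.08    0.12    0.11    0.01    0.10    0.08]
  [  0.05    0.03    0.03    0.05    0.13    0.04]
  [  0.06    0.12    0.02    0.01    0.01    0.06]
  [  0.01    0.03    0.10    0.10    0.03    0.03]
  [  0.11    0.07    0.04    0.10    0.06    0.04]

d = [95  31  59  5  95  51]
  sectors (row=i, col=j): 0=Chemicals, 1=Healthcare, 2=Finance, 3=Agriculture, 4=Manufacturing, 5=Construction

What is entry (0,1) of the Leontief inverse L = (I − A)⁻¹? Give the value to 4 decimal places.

Form M = I − A:
  [  0.93   -0.02   -0.13   -0.08   -0.10   -0.07]
  [ -0.08    0.88   -0.11   -0.01   -0.10   -0.08]
  [ -0.05   -0.03    0.97   -0.05   -0.13   -0.04]
  [ -0.06   -0.12   -0.02    0.99   -0.01   -0.06]
  [ -0.01   -0.03   -0.10   -0.10    0.97   -0.03]
  [ -0.11   -0.07   -0.04   -0.10   -0.06    0.96]
Leontief inverse L = M⁻¹:
  [  1.1126    0.0622    0.1789    0.1258    0.1530    0.1064]
  [  0.1301    1.1689    0.1734    0.0602    0.1654    0.1230]
  [  0.0776    0.0604    1.0694    0.0839    0.1625    0.0656]
  [  0.0944    0.1543    0.0603    1.0363    0.0499    0.0886]
  [  0.0379    0.0625    0.1265    0.1229    1.0629    0.0541]
  [  0.1524    0.1148    0.0919    0.1379    0.1080    1.0782]
Total output x = L · d:
  x_0 = 1.1126·95 + 0.0622·31 + 0.1789·59 + 0.1258·5 + 0.1530·95 + 0.1064·51 = 138.7680
  x_1 = 0.1301·95 + 1.1689·31 + 0.1734·59 + 0.0602·5 + 0.1654·95 + 0.1230·51 = 81.1075
  x_2 = 0.0776·95 + 0.0604·31 + 1.0694·59 + 0.0839·5 + 0.1625·95 + 0.0656·51 = 91.5364
  x_3 = 0.0944·95 + 0.1543·31 + 0.0603·59 + 1.0363·5 + 0.0499·95 + 0.0886·51 = 31.7443
  x_4 = 0.0379·95 + 0.0625·31 + 0.1265·59 + 0.1229·5 + 1.0629·95 + 0.0541·51 = 117.3514
  x_5 = 0.1524·95 + 0.1148·31 + 0.0919·59 + 0.1379·5 + 0.1080·95 + 1.0782·51 = 89.3948

L[0,1] = 0.0622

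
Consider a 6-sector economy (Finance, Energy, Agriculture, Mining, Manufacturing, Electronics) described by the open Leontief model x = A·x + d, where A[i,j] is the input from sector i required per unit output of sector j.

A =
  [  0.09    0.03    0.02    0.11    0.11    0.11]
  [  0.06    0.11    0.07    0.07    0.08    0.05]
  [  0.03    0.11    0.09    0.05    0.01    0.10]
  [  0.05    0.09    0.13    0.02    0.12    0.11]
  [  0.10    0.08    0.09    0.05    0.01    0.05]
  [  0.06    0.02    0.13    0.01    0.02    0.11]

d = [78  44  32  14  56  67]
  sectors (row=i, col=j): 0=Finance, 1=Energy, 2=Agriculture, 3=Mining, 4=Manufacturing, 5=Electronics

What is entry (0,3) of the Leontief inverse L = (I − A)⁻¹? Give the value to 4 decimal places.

L[0,3] = 0.1492

Form M = I − A:
  [  0.91   -0.03   -0.02   -0.11   -0.11   -0.11]
  [ -0.06    0.89   -0.07   -0.07   -0.08   -0.05]
  [ -0.03   -0.11    0.91   -0.05   -0.01   -0.10]
  [ -0.05   -0.09   -0.13    0.98   -0.12   -0.11]
  [ -0.10   -0.08   -0.09   -0.05    0.99   -0.05]
  [ -0.06   -0.02   -0.13   -0.01   -0.02    0.89]
Leontief inverse L = M⁻¹:
  [  1.1451    0.0836    0.0947    0.1492    0.1568    0.1841]
  [  0.1088    1.1690    0.1367    0.1102    0.1236    0.1150]
  [  0.0686    0.1606    1.1517    0.0819    0.0454    0.1596]
  [  0.1053    0.1554    0.2085    1.0640    0.1591    0.1856]
  [  0.1408    0.1284    0.1451    0.0871    1.0504    0.1107]
  [  0.0940    0.0600    0.1833    0.0384    0.0454    1.1665]
Total output x = L · d:
  x_0 = 1.1451·78 + 0.0836·44 + 0.0947·32 + 0.1492·14 + 0.1568·56 + 0.1841·67 = 119.2316
  x_1 = 0.1088·78 + 1.1690·44 + 0.1367·32 + 0.1102·14 + 0.1236·56 + 0.1150·67 = 80.4702
  x_2 = 0.0686·78 + 0.1606·44 + 1.1517·32 + 0.0819·14 + 0.0454·56 + 0.1596·67 = 63.6495
  x_3 = 0.1053·78 + 0.1554·44 + 0.2085·32 + 1.0640·14 + 0.1591·56 + 0.1856·67 = 57.9626
  x_4 = 0.1408·78 + 0.1284·44 + 0.1451·32 + 0.0871·14 + 1.0504·56 + 0.1107·67 = 88.7281
  x_5 = 0.0940·78 + 0.0600·44 + 0.1833·32 + 0.0384·14 + 0.0454·56 + 1.1665·67 = 97.0696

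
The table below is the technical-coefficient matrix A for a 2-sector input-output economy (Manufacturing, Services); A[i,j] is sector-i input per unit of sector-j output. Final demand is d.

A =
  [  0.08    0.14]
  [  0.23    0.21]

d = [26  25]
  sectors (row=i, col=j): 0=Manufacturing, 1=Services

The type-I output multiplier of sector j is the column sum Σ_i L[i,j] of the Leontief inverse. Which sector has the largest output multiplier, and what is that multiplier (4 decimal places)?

Form M = I − A:
  [  0.92   -0.14]
  [ -0.23    0.79]
Leontief inverse L = M⁻¹:
  [  1.1373    0.2016]
  [  0.3311    1.3245]
Total output x = L · d:
  x_0 = 1.1373·26 + 0.2016·25 = 34.6098
  x_1 = 0.3311·26 + 1.3245·25 = 41.7219
Output multipliers (column sums of L):
  Manufacturing: 1.4685
  Services: 1.5261

Services (1.5261)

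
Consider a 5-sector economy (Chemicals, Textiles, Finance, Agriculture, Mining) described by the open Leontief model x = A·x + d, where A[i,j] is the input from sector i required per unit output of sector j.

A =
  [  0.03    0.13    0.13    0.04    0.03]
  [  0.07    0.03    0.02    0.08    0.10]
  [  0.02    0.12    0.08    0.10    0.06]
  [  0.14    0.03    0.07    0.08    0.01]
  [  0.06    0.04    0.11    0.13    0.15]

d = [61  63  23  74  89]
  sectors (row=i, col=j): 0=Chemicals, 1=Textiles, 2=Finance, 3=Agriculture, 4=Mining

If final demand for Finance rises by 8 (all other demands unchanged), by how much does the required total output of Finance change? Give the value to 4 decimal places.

Form M = I − A:
  [  0.97   -0.13   -0.13   -0.04   -0.03]
  [ -0.07    0.97   -0.02   -0.08   -0.10]
  [ -0.02   -0.12    0.92   -0.10   -0.06]
  [ -0.14   -0.03   -0.07    0.92   -0.01]
  [ -0.06   -0.04   -0.11   -0.13    0.85]
Leontief inverse L = M⁻¹:
  [  1.0639    0.1692    0.1692    0.0893    0.0704]
  [  0.1040    1.0620    0.0632    0.1227    0.1345]
  [  0.0628    0.1563    1.1230    0.1527    0.1017]
  [  0.1713    0.0733    0.1152    1.1184    0.0360]
  [  0.1143    0.0933    0.1779    0.2029    1.2064]
Total output x = L · d:
  x_0 = 1.0639·61 + 0.1692·63 + 0.1692·23 + 0.0893·74 + 0.0704·89 = 92.3265
  x_1 = 0.1040·61 + 1.0620·63 + 0.0632·23 + 0.1227·74 + 0.1345·89 = 95.7599
  x_2 = 0.0628·61 + 0.1563·63 + 1.1230·23 + 0.1527·74 + 0.1017·89 = 59.8534
  x_3 = 0.1713·61 + 0.0733·63 + 0.1152·23 + 1.1184·74 + 0.0360·89 = 103.6756
  x_4 = 0.1143·61 + 0.0933·63 + 0.1779·23 + 0.2029·74 + 1.2064·89 = 139.3314
Δx_2 = L[2,2] · Δd_2 = 1.1230 · 8 = 8.9840

8.9840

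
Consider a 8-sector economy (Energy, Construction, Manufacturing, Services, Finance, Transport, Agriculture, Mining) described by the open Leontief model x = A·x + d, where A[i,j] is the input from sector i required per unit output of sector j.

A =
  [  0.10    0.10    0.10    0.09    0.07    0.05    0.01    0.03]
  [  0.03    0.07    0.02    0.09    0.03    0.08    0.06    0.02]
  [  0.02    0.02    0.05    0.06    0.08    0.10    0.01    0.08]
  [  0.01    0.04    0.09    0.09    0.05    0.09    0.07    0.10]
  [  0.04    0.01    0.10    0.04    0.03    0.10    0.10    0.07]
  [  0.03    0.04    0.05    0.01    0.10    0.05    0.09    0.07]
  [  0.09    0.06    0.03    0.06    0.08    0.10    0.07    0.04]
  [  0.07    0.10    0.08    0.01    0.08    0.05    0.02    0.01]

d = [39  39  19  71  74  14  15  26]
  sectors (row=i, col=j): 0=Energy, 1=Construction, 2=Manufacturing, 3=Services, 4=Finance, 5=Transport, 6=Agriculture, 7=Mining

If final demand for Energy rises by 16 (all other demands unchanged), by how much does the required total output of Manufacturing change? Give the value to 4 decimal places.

0.8654

Form M = I − A:
  [  0.90   -0.10   -0.10   -0.09   -0.07   -0.05   -0.01   -0.03]
  [ -0.03    0.93   -0.02   -0.09   -0.03   -0.08   -0.06   -0.02]
  [ -0.02   -0.02    0.95   -0.06   -0.08   -0.10   -0.01   -0.08]
  [ -0.01   -0.04   -0.09    0.91   -0.05   -0.09   -0.07   -0.10]
  [ -0.04   -0.01   -0.10   -0.04    0.97   -0.10   -0.10   -0.07]
  [ -0.03   -0.04   -0.05   -0.01   -0.10    0.95   -0.09   -0.07]
  [ -0.09   -0.06   -0.03   -0.06   -0.08   -0.10    0.93   -0.04]
  [ -0.07   -0.10   -0.08   -0.01   -0.08   -0.05   -0.02    0.99]
Leontief inverse L = M⁻¹:
  [  1.1454    0.1541    0.1689    0.1523    0.1353    0.1312    0.0647    0.0883]
  [  0.0637    1.1098    0.0671    0.1332    0.0797    0.1394    0.1064    0.0630]
  [  0.0541    0.0590    1.1034    0.0966    0.1331    0.1596    0.0560    0.1247]
  [  0.0549    0.0919    0.1544    1.1408    0.1191    0.1691    0.1266    0.1567]
  [  0.0852    0.0581    0.1577    0.0859    1.0963    0.1717    0.1499    0.1209]
  [  0.0723    0.0829    0.1031    0.0516    0.1547    1.1159    0.1382    0.1128]
  [  0.1399    0.1143    0.0964    0.1154    0.1467    0.1773    1.1288    0.0945]
  [  0.1057    0.1399    0.1293    0.0554    0.1289    0.1118    0.0630    1.0517]
Total output x = L · d:
  x_0 = 1.1454·39 + 0.1541·39 + 0.1689·19 + 0.1523·71 + 0.1353·74 + 0.1312·14 + 0.0647·15 + 0.0883·26 = 79.8204
  x_1 = 0.0637·39 + 1.1098·39 + 0.0671·19 + 0.1332·71 + 0.0797·74 + 0.1394·14 + 0.1064·15 + 0.0630·26 = 67.5816
  x_2 = 0.0541·39 + 0.0590·39 + 1.1034·19 + 0.0966·71 + 0.1331·74 + 0.1596·14 + 0.0560·15 + 0.1247·26 = 48.3960
  x_3 = 0.0549·39 + 0.0919·39 + 0.1544·19 + 1.1408·71 + 0.1191·74 + 0.1691·14 + 0.1266·15 + 0.1567·26 = 106.8112
  x_4 = 0.0852·39 + 0.0581·39 + 0.1577·19 + 0.0859·71 + 1.0963·74 + 0.1717·14 + 0.1499·15 + 0.1209·26 = 103.6060
  x_5 = 0.0723·39 + 0.0829·39 + 0.1031·19 + 0.0516·71 + 0.1547·74 + 1.1159·14 + 0.1382·15 + 0.1128·26 = 43.7494
  x_6 = 0.1399·39 + 0.1143·39 + 0.0964·19 + 0.1154·71 + 0.1467·74 + 0.1773·14 + 1.1288·15 + 0.0945·26 = 52.6639
  x_7 = 0.1057·39 + 0.1399·39 + 0.1293·19 + 0.0554·71 + 0.1289·74 + 0.1118·14 + 0.0630·15 + 1.0517·26 = 55.3683
Δx_2 = L[2,0] · Δd_0 = 0.0541 · 16 = 0.8654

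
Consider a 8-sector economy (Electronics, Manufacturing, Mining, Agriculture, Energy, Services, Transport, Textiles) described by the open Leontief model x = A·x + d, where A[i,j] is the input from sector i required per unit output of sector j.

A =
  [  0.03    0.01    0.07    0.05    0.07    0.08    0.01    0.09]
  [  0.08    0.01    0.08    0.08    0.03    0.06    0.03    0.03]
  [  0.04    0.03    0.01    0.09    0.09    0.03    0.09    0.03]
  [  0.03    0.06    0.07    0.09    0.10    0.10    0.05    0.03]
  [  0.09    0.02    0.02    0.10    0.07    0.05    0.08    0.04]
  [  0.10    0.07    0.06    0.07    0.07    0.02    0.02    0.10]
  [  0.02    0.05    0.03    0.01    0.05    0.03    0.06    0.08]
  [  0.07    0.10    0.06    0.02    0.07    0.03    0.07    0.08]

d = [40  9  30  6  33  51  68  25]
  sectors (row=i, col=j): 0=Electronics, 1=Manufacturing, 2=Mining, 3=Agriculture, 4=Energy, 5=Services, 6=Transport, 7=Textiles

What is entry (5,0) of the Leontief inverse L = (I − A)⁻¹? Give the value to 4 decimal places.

L[5,0] = 0.1530

Form M = I − A:
  [  0.97   -0.01   -0.07   -0.05   -0.07   -0.08   -0.01   -0.09]
  [ -0.08    0.99   -0.08   -0.08   -0.03   -0.06   -0.03   -0.03]
  [ -0.04   -0.03    0.99   -0.09   -0.09   -0.03   -0.09   -0.03]
  [ -0.03   -0.06   -0.07    0.91   -0.10   -0.10   -0.05   -0.03]
  [ -0.09   -0.02   -0.02   -0.10    0.93   -0.05   -0.08   -0.04]
  [ -0.10   -0.07   -0.06   -0.07   -0.07    0.98   -0.02   -0.10]
  [ -0.02   -0.05   -0.03   -0.01   -0.05   -0.03    0.94   -0.08]
  [ -0.07   -0.10   -0.06   -0.02   -0.07   -0.03   -0.07    0.92]
Leontief inverse L = M⁻¹:
  [  1.0769    0.0473    0.1065    0.1002    0.1255    0.1164    0.0518    0.1362]
  [  0.1195    1.0422    0.1160    0.1289    0.0843    0.0989    0.0673    0.0739]
  [  0.0809    0.0626    1.0461    0.1374    0.1419    0.0699    0.1294    0.0736]
  [  0.0884    0.1023    0.1171    1.1574    0.1689    0.1495    0.1009    0.0859]
  [  0.1362    0.0579    0.0632    0.1539    1.1309    0.0966    0.1227    0.0926]
  [  0.1530    0.1101    0.1079    0.1301    0.1353    1.0699    0.0682    0.1544]
  [  0.0553    0.0778    0.0587    0.0444    0.0889    0.0571    1.0923    0.1164]
  [  0.1217    0.1371    0.1043    0.0751    0.1289    0.0740    0.1166    1.1330]
Total output x = L · d:
  x_0 = 1.0769·40 + 0.0473·9 + 0.1065·30 + 0.1002·6 + 0.1255·33 + 0.1164·51 + 0.0518·68 + 0.1362·25 = 64.3016
  x_1 = 0.1195·40 + 1.0422·9 + 0.1160·30 + 0.1289·6 + 0.0843·33 + 0.0989·51 + 0.0673·68 + 0.0739·25 = 32.6604
  x_2 = 0.0809·40 + 0.0626·9 + 1.0461·30 + 0.1374·6 + 0.1419·33 + 0.0699·51 + 0.1294·68 + 0.0736·25 = 54.8912
  x_3 = 0.0884·40 + 0.1023·9 + 0.1171·30 + 1.1574·6 + 0.1689·33 + 0.1495·51 + 0.1009·68 + 0.0859·25 = 37.1253
  x_4 = 0.1362·40 + 0.0579·9 + 0.0632·30 + 0.1539·6 + 1.1309·33 + 0.0966·51 + 0.1227·68 + 0.0926·25 = 61.6988
  x_5 = 0.1530·40 + 0.1101·9 + 0.1079·30 + 0.1301·6 + 0.1353·33 + 1.0699·51 + 0.0682·68 + 0.1544·25 = 78.6559
  x_6 = 0.0553·40 + 0.0778·9 + 0.0587·30 + 0.0444·6 + 0.0889·33 + 0.0571·51 + 1.0923·68 + 0.1164·25 = 87.9768
  x_7 = 0.1217·40 + 0.1371·9 + 0.1043·30 + 0.0751·6 + 0.1289·33 + 0.0740·51 + 0.1166·68 + 1.1330·25 = 53.9566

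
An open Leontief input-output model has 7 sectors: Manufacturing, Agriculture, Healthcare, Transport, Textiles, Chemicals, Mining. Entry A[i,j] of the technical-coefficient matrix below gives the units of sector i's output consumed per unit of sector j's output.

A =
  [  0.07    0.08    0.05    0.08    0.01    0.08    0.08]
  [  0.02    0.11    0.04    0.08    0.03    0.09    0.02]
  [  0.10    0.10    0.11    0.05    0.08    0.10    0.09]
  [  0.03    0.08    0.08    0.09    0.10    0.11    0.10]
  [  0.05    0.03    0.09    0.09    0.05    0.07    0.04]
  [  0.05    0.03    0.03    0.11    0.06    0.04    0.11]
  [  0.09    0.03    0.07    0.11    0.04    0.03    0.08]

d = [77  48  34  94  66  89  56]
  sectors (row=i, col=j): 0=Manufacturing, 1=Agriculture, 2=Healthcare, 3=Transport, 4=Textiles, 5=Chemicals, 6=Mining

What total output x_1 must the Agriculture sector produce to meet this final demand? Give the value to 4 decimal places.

Form M = I − A:
  [  0.93   -0.08   -0.05   -0.08   -0.01   -0.08   -0.08]
  [ -0.02    0.89   -0.04   -0.08   -0.03   -0.09   -0.02]
  [ -0.10   -0.10    0.89   -0.05   -0.08   -0.10   -0.09]
  [ -0.03   -0.08   -0.08    0.91   -0.10   -0.11   -0.10]
  [ -0.05   -0.03   -0.09   -0.09    0.95   -0.07   -0.04]
  [ -0.05   -0.03   -0.03   -0.11   -0.06    0.96   -0.11]
  [ -0.09   -0.03   -0.07   -0.11   -0.04   -0.03    0.92]
Leontief inverse L = M⁻¹:
  [  1.1197    0.1384    0.1055    0.1573    0.0569    0.1440    0.1475]
  [  0.0581    1.1617    0.0868    0.1461    0.0725    0.1472    0.0754]
  [  0.1723    0.1806    1.1905    0.1554    0.1437    0.1893    0.1811]
  [  0.0959    0.1517    0.1571    1.1915    0.1645    0.1929    0.1867]
  [  0.0995    0.0853    0.1480    0.1621    1.0988    0.1337    0.1064]
  [  0.0992    0.0821    0.0878    0.1858    0.1075    1.1014    0.1755]
  [  0.1436    0.0897    0.1318    0.1875    0.0898    0.0981    1.1503]
Total output x = L · d:
  x_0 = 1.1197·77 + 0.1384·48 + 0.1055·34 + 0.1573·94 + 0.0569·66 + 0.1440·89 + 0.1475·56 = 136.0662
  x_1 = 0.0581·77 + 1.1617·48 + 0.0868·34 + 0.1461·94 + 0.0725·66 + 0.1472·89 + 0.0754·56 = 99.0238
  x_2 = 0.1723·77 + 0.1806·48 + 1.1905·34 + 0.1554·94 + 0.1437·66 + 0.1893·89 + 0.1811·56 = 113.4970
  x_3 = 0.0959·77 + 0.1517·48 + 0.1571·34 + 1.1915·94 + 0.1645·66 + 0.1929·89 + 0.1867·56 = 170.4898
  x_4 = 0.0995·77 + 0.0853·48 + 0.1480·34 + 0.1621·94 + 1.0988·66 + 0.1337·89 + 0.1064·56 = 122.4031
  x_5 = 0.0992·77 + 0.0821·48 + 0.0878·34 + 0.1858·94 + 0.1075·66 + 1.1014·89 + 0.1755·56 = 146.9759
  x_6 = 0.1436·77 + 0.0897·48 + 0.1318·34 + 0.1875·94 + 0.0898·66 + 0.0981·89 + 1.1503·56 = 116.5443

99.0238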